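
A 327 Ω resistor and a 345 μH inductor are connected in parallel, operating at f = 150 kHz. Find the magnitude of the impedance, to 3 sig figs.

ω = 2πf = 942500 rad/s
X_L = ωL = 325 Ω
Parallel: admittances add. Y = 1/R + 1/(jωL)
Y = (0.00306 − j0.00308) S
|Y| = 0.00434 S → |Z| = 1/|Y| = 231 Ω, ∠Z = −∠Y = 45.2°

231 Ω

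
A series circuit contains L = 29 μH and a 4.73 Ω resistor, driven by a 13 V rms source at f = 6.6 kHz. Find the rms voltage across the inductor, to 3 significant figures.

3.20 V

ω = 2πf = 41470 rad/s
X_L = ωL = 1.20 Ω
Z = 4.73 + j1.20 Ω
|Z| = √(4.73² + 1.20²) = 4.88 Ω
I = V/|Z| = 2.66 A
V_L = I·|Z_L| = 2.66 × 1.20 = 3.20 V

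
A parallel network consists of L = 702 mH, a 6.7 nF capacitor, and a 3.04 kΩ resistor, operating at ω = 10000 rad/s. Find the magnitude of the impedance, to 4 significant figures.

X_L = ωL = 7020 Ω
X_C = 1/(ωC) = 14930 Ω
Parallel: admittances add. Y = 1/R + 1/(jωL) + jωC
Y = (0.0003289 − j7.545e-05) S
|Y| = 0.0003375 S → |Z| = 1/|Y| = 2963 Ω, ∠Z = −∠Y = 12.92°

2963 Ω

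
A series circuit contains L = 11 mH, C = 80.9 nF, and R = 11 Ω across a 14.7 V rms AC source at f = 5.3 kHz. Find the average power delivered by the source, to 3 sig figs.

16.4 W

ω = 2πf = 33300 rad/s
X_L = ωL = 366 Ω
X_C = 1/(ωC) = 371 Ω
Net reactance X = X_L − X_C = -4.88 Ω
Z = 11.0 − j4.88 Ω
|Z| = √(11.0² + 4.88²) = 12.0 Ω
∠Z = arctan(-4.88/11.0) = -23.9°
I = V/|Z| = 1.22 A
P = VI cos φ = 14.7 × 1.22 × cos(-23.9°) = 16.4 W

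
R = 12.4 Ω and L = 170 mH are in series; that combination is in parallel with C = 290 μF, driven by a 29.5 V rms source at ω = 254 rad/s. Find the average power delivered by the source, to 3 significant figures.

5.35 W

X_L = ωL = 43.2 Ω
X_C = 1/(ωC) = 13.6 Ω
Branch 1 (R+jX_L): Z₁ = 12.4 + j43.2 Ω, |Z₁| = 44.9 Ω
Branch 2 (−jX_C): Z₂ = −j13.6 Ω
Parallel: Z = Z₁Z₂/(Z₁+Z₂), |Z| = 19.0 Ω, ∠Z = -83.3°
I = V/|Z| = 1.55 A
P = VI cos φ = 29.5 × 1.55 × cos(-83.3°) = 5.35 W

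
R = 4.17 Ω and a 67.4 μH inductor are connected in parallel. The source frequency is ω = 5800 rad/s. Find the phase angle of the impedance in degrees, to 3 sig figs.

84.6°

X_L = ωL = 0.391 Ω
Parallel: admittances add. Y = 1/R + 1/(jωL)
Y = (0.240 − j2.56) S
|Y| = 2.57 S → |Z| = 1/|Y| = 0.389 Ω, ∠Z = −∠Y = 84.6°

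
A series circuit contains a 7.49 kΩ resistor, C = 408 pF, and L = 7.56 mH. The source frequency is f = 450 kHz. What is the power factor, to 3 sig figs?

ω = 2πf = 2.827e+06 rad/s
X_L = ωL = 21400 Ω
X_C = 1/(ωC) = 867 Ω
Net reactance X = X_L − X_C = 20500 Ω
Z = 7490 + j20500 Ω
|Z| = √(7490² + 20500²) = 21800 Ω
∠Z = arctan(20500/7490) = 69.9°
cos φ = cos(69.9°) = 0.343

0.343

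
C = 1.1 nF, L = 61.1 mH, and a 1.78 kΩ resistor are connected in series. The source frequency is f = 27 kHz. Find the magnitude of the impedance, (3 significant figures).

5310 Ω

ω = 2πf = 169600 rad/s
X_L = ωL = 10400 Ω
X_C = 1/(ωC) = 5360 Ω
Net reactance X = X_L − X_C = 5010 Ω
Z = 1780 + j5010 Ω
|Z| = √(1780² + 5010²) = 5310 Ω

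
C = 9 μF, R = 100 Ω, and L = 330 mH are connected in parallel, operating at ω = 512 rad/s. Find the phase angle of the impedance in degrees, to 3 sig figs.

X_L = ωL = 169 Ω
X_C = 1/(ωC) = 217 Ω
Parallel: admittances add. Y = 1/R + 1/(jωL) + jωC
Y = (0.0100 − j0.00131) S
|Y| = 0.0101 S → |Z| = 1/|Y| = 99.2 Ω, ∠Z = −∠Y = 7.47°

7.47°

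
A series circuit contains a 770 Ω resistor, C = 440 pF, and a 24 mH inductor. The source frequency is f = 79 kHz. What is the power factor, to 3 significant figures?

ω = 2πf = 496400 rad/s
X_L = ωL = 11900 Ω
X_C = 1/(ωC) = 4580 Ω
Net reactance X = X_L − X_C = 7330 Ω
Z = 770 + j7330 Ω
|Z| = √(770² + 7330²) = 7370 Ω
∠Z = arctan(7330/770) = 84.0°
cos φ = cos(84.0°) = 0.104

0.104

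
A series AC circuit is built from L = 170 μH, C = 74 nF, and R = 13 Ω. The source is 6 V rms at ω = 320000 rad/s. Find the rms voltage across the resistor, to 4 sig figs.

X_L = ωL = 54.40 Ω
X_C = 1/(ωC) = 42.23 Ω
Net reactance X = X_L − X_C = 12.17 Ω
Z = 13.00 + j12.17 Ω
|Z| = √(13.00² + 12.17²) = 17.81 Ω
I = V/|Z| = 336.9 mA
V_R = I·|Z_R| = 0.3369 × 13.00 = 4.380 V

4.380 V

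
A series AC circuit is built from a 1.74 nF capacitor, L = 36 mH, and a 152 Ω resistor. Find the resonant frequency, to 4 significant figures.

20.11 kHz

ω₀ = 1/√(LC) = 1/√(0.036 × 1.74e-09) = 126300 rad/s
f₀ = ω₀/(2π) = 20.11 kHz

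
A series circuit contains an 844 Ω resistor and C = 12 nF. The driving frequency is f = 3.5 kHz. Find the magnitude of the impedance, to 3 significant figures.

ω = 2πf = 21990 rad/s
X_C = 1/(ωC) = 3790 Ω
Z = 844 − j3790 Ω
|Z| = √(844² + 3790²) = 3880 Ω

3880 Ω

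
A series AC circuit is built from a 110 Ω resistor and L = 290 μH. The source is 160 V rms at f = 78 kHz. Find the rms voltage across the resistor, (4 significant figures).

97.93 V

ω = 2πf = 490100 rad/s
X_L = ωL = 142.1 Ω
Z = 110.0 + j142.1 Ω
|Z| = √(110.0² + 142.1²) = 179.7 Ω
I = V/|Z| = 890.3 mA
V_R = I·|Z_R| = 0.8903 × 110.0 = 97.93 V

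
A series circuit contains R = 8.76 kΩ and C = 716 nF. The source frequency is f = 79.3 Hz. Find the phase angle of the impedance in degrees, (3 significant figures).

ω = 2πf = 498.3 rad/s
X_C = 1/(ωC) = 2800 Ω
Z = 8760 − j2800 Ω
|Z| = √(8760² + 2800²) = 9200 Ω
∠Z = arctan(-2800/8760) = -17.7°

-17.7°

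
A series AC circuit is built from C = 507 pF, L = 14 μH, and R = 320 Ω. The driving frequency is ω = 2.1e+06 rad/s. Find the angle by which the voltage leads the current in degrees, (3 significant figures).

-70.6°

X_L = ωL = 29.4 Ω
X_C = 1/(ωC) = 939 Ω
Net reactance X = X_L − X_C = -910 Ω
Z = 320 − j910 Ω
|Z| = √(320² + 910²) = 964 Ω
∠Z = arctan(-910/320) = -70.6°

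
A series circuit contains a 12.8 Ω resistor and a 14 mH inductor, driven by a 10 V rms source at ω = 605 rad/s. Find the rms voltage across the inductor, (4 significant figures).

5.518 V

X_L = ωL = 8.470 Ω
Z = 12.80 + j8.470 Ω
|Z| = √(12.80² + 8.470²) = 15.35 Ω
I = V/|Z| = 651.5 mA
V_L = I·|Z_L| = 0.6515 × 8.470 = 5.518 V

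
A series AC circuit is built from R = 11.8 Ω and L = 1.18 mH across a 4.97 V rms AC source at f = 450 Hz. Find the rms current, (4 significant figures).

405.3 mA

ω = 2πf = 2827 rad/s
X_L = ωL = 3.336 Ω
Z = 11.80 + j3.336 Ω
|Z| = √(11.80² + 3.336²) = 12.26 Ω
I = V/|Z| = 4.97/12.26 = 405.3 mA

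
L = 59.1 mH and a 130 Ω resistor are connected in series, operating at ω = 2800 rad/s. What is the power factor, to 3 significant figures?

X_L = ωL = 165 Ω
Z = 130 + j165 Ω
|Z| = √(130² + 165²) = 210 Ω
∠Z = arctan(165/130) = 51.8°
cos φ = cos(51.8°) = 0.618

0.618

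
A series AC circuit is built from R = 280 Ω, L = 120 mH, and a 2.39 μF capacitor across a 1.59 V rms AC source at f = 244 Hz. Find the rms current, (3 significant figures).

5.41 mA

ω = 2πf = 1533 rad/s
X_L = ωL = 184 Ω
X_C = 1/(ωC) = 273 Ω
Net reactance X = X_L − X_C = -88.9 Ω
Z = 280 − j88.9 Ω
|Z| = √(280² + 88.9²) = 294 Ω
I = V/|Z| = 1.59/294 = 5.41 mA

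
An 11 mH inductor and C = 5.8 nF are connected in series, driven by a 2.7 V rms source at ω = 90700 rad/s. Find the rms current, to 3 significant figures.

2.99 mA

X_L = ωL = 998 Ω
X_C = 1/(ωC) = 1900 Ω
Net reactance X = X_L − X_C = -903 Ω
Z = − j903 Ω
|Z| = √(0² + 903²) = 903 Ω
I = V/|Z| = 2.7/903 = 2.99 mA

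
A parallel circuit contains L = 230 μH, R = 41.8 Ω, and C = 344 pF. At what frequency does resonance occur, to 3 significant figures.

ω₀ = 1/√(LC) = 1/√(0.00023 × 3.44e-10) = 3.555e+06 rad/s
f₀ = ω₀/(2π) = 566 kHz

566 kHz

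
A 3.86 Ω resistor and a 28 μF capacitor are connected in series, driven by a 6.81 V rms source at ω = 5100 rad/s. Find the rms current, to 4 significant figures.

851.7 mA

X_C = 1/(ωC) = 7.003 Ω
Z = 3.860 − j7.003 Ω
|Z| = √(3.860² + 7.003²) = 7.996 Ω
I = V/|Z| = 6.81/7.996 = 851.7 mA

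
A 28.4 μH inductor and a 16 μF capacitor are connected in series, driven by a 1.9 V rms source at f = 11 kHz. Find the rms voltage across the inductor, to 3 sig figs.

ω = 2πf = 69120 rad/s
X_L = ωL = 1.96 Ω
X_C = 1/(ωC) = 0.904 Ω
Net reactance X = X_L − X_C = 1.06 Ω
Z = j1.06 Ω
|Z| = √(0² + 1.06²) = 1.06 Ω
I = V/|Z| = 1.79 A
V_L = I·|Z_L| = 1.79 × 1.96 = 3.52 V

3.52 V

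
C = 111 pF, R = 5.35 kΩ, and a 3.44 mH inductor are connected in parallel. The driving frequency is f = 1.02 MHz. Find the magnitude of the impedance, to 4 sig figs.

1446 Ω

ω = 2πf = 6.409e+06 rad/s
X_L = ωL = 22050 Ω
X_C = 1/(ωC) = 1406 Ω
Parallel: admittances add. Y = 1/R + 1/(jωL) + jωC
Y = (0.0001869 + j0.0006660) S
|Y| = 0.0006918 S → |Z| = 1/|Y| = 1446 Ω, ∠Z = −∠Y = -74.32°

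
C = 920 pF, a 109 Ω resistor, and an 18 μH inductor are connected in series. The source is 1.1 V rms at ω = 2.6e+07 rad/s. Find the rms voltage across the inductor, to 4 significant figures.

X_L = ωL = 468.0 Ω
X_C = 1/(ωC) = 41.81 Ω
Net reactance X = X_L − X_C = 426.2 Ω
Z = 109.0 + j426.2 Ω
|Z| = √(109.0² + 426.2²) = 439.9 Ω
I = V/|Z| = 2.501 mA
V_L = I·|Z_L| = 0.002501 × 468.0 = 1.170 V

1.170 V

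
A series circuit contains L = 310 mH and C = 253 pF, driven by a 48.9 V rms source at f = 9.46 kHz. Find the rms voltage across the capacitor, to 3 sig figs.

67.6 V

ω = 2πf = 59440 rad/s
X_L = ωL = 18400 Ω
X_C = 1/(ωC) = 66500 Ω
Net reactance X = X_L − X_C = -48100 Ω
Z = − j48100 Ω
|Z| = √(0² + 48100²) = 48100 Ω
I = V/|Z| = 1.02 mA
V_C = I·|Z_C| = 0.00102 × 66500 = 67.6 V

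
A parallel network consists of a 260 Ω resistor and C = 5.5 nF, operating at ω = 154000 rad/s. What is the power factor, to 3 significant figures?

X_C = 1/(ωC) = 1180 Ω
Parallel: admittances add. Y = 1/R + jωC
Y = (0.00385 + j0.000847) S
|Y| = 0.00394 S → |Z| = 1/|Y| = 254 Ω, ∠Z = −∠Y = -12.4°
cos φ = cos(-12.4°) = 0.977

0.977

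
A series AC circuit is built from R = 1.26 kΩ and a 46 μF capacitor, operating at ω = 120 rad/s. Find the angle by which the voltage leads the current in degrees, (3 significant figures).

-8.18°

X_C = 1/(ωC) = 181 Ω
Z = 1260 − j181 Ω
|Z| = √(1260² + 181²) = 1270 Ω
∠Z = arctan(-181/1260) = -8.18°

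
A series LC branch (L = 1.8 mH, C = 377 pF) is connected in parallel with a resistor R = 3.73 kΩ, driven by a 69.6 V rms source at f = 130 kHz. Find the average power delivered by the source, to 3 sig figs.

1.30 W

ω = 2πf = 816800 rad/s
X_L = ωL = 1470 Ω
X_C = 1/(ωC) = 3250 Ω
Branch 1: Z₁ = R = 3730 Ω
Branch 2 (series LC): Z₂ = j(X_L − X_C) = −j1780 Ω
Parallel: Z = Z₁Z₂/(Z₁+Z₂), |Z| = 1600 Ω, ∠Z = -64.5°
I = V/|Z| = 43.4 mA
P = VI cos φ = 69.6 × 0.0434 × cos(-64.5°) = 1.30 W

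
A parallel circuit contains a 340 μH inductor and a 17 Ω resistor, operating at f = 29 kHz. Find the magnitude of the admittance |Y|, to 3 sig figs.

61.0 mS

ω = 2πf = 182200 rad/s
X_L = ωL = 62.0 Ω
Parallel: admittances add. Y = 1/R + 1/(jωL)
Y = (0.0588 − j0.0161) S
|Y| = 0.0610 S → |Z| = 1/|Y| = 16.4 Ω, ∠Z = −∠Y = 15.3°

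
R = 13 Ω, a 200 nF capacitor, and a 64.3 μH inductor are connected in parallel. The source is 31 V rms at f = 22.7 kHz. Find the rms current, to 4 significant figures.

3.452 A

ω = 2πf = 142600 rad/s
X_L = ωL = 9.171 Ω
X_C = 1/(ωC) = 35.06 Ω
Parallel: admittances add. Y = 1/R + 1/(jωL) + jωC
Y = (0.07692 − j0.08051) S
|Y| = 0.1114 S → |Z| = 1/|Y| = 8.980 Ω, ∠Z = −∠Y = 46.31°
I = V/|Z| = 31/8.980 = 3.452 A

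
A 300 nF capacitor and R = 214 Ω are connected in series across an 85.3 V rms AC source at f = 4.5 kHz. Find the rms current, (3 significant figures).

ω = 2πf = 28270 rad/s
X_C = 1/(ωC) = 118 Ω
Z = 214 − j118 Ω
|Z| = √(214² + 118²) = 244 Ω
I = V/|Z| = 85.3/244 = 349 mA

349 mA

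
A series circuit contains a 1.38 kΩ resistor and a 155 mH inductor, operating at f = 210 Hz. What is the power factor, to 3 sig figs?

0.989

ω = 2πf = 1319 rad/s
X_L = ωL = 205 Ω
Z = 1380 + j205 Ω
|Z| = √(1380² + 205²) = 1400 Ω
∠Z = arctan(205/1380) = 8.43°
cos φ = cos(8.43°) = 0.989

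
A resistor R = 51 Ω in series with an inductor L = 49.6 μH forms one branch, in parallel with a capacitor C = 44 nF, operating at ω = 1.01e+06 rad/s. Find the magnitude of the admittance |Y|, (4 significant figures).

X_L = ωL = 50.10 Ω
X_C = 1/(ωC) = 22.50 Ω
Branch 1 (R+jX_L): Z₁ = 51.00 + j50.10 Ω, |Z₁| = 71.49 Ω
Branch 2 (−jX_C): Z₂ = −j22.50 Ω
Parallel: Z = Z₁Z₂/(Z₁+Z₂), |Z| = 27.74 Ω, ∠Z = -73.93°
|Y| = 1/|Z| = 36.05 mS

36.05 mS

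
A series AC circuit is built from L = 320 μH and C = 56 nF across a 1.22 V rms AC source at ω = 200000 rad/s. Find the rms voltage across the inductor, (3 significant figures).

3.09 V

X_L = ωL = 64.0 Ω
X_C = 1/(ωC) = 89.3 Ω
Net reactance X = X_L − X_C = -25.3 Ω
Z = − j25.3 Ω
|Z| = √(0² + 25.3²) = 25.3 Ω
I = V/|Z| = 48.2 mA
V_L = I·|Z_L| = 0.0482 × 64.0 = 3.09 V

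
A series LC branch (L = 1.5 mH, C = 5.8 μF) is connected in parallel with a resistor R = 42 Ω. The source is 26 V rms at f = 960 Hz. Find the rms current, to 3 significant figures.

1.47 A

ω = 2πf = 6032 rad/s
X_L = ωL = 9.05 Ω
X_C = 1/(ωC) = 28.6 Ω
Branch 1: Z₁ = R = 42.0 Ω
Branch 2 (series LC): Z₂ = j(X_L − X_C) = −j19.5 Ω
Parallel: Z = Z₁Z₂/(Z₁+Z₂), |Z| = 17.7 Ω, ∠Z = -65.1°
I = V/|Z| = 26/17.7 = 1.47 A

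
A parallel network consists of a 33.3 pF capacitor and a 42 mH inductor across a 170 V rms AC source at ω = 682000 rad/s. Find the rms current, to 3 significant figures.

X_L = ωL = 28600 Ω
X_C = 1/(ωC) = 44000 Ω
Parallel: admittances add. Y = 1/(jωL) + jωC
Y = (0 − j1.22e-05) S
|Y| = 1.22e-05 S → |Z| = 1/|Y| = 82000 Ω, ∠Z = −∠Y = 90.0°
I = V/|Z| = 170/82000 = 2.07 mA

2.07 mA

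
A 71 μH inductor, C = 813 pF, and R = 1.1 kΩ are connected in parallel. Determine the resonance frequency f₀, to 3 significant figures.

ω₀ = 1/√(LC) = 1/√(7.1e-05 × 8.13e-10) = 4.162e+06 rad/s
f₀ = ω₀/(2π) = 662 kHz

662 kHz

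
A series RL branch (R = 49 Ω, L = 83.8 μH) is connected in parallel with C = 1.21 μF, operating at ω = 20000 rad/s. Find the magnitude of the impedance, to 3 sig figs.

X_L = ωL = 1.68 Ω
X_C = 1/(ωC) = 41.3 Ω
Branch 1 (R+jX_L): Z₁ = 49.0 + j1.68 Ω, |Z₁| = 49.0 Ω
Branch 2 (−jX_C): Z₂ = −j41.3 Ω
Parallel: Z = Z₁Z₂/(Z₁+Z₂), |Z| = 32.1 Ω, ∠Z = -49.1°

32.1 Ω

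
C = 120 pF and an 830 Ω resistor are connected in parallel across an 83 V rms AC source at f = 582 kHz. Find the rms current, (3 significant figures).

106 mA

ω = 2πf = 3.657e+06 rad/s
X_C = 1/(ωC) = 2280 Ω
Parallel: admittances add. Y = 1/R + jωC
Y = (0.00120 + j0.000439) S
|Y| = 0.00128 S → |Z| = 1/|Y| = 780 Ω, ∠Z = −∠Y = -20.0°
I = V/|Z| = 83/780 = 106 mA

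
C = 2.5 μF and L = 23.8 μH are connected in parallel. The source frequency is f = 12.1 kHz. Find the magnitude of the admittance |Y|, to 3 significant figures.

ω = 2πf = 76030 rad/s
X_L = ωL = 1.81 Ω
X_C = 1/(ωC) = 5.26 Ω
Parallel: admittances add. Y = 1/(jωL) + jωC
Y = (0 − j0.363) S
|Y| = 0.363 S → |Z| = 1/|Y| = 2.76 Ω, ∠Z = −∠Y = 90.0°

363 mS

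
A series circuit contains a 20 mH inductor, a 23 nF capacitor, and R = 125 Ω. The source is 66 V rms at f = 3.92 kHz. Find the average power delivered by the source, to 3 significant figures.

333 mW

ω = 2πf = 24630 rad/s
X_L = ωL = 493 Ω
X_C = 1/(ωC) = 1770 Ω
Net reactance X = X_L − X_C = -1270 Ω
Z = 125 − j1270 Ω
|Z| = √(125² + 1270²) = 1280 Ω
∠Z = arctan(-1270/125) = -84.4°
I = V/|Z| = 51.6 mA
P = VI cos φ = 66 × 0.0516 × cos(-84.4°) = 333 mW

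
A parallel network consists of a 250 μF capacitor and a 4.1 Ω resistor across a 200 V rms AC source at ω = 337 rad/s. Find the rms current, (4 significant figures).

51.61 A

X_C = 1/(ωC) = 11.87 Ω
Parallel: admittances add. Y = 1/R + jωC
Y = (0.2439 + j0.08425) S
|Y| = 0.2580 S → |Z| = 1/|Y| = 3.875 Ω, ∠Z = −∠Y = -19.06°
I = V/|Z| = 200/3.875 = 51.61 A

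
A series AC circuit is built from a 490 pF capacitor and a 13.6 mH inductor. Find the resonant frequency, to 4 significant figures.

ω₀ = 1/√(LC) = 1/√(0.0136 × 4.9e-10) = 387400 rad/s
f₀ = ω₀/(2π) = 61.65 kHz

61.65 kHz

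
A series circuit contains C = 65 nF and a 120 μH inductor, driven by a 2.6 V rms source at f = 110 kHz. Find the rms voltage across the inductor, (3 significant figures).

3.55 V

ω = 2πf = 691200 rad/s
X_L = ωL = 82.9 Ω
X_C = 1/(ωC) = 22.3 Ω
Net reactance X = X_L − X_C = 60.7 Ω
Z = j60.7 Ω
|Z| = √(0² + 60.7²) = 60.7 Ω
I = V/|Z| = 42.8 mA
V_L = I·|Z_L| = 0.0428 × 82.9 = 3.55 V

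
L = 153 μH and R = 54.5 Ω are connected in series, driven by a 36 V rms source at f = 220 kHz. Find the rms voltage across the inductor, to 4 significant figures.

34.86 V

ω = 2πf = 1.382e+06 rad/s
X_L = ωL = 211.5 Ω
Z = 54.50 + j211.5 Ω
|Z| = √(54.50² + 211.5²) = 218.4 Ω
I = V/|Z| = 164.8 mA
V_L = I·|Z_L| = 0.1648 × 211.5 = 34.86 V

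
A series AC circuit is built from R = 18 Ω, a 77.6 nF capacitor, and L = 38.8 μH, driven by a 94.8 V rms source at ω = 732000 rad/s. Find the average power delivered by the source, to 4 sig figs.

X_L = ωL = 28.40 Ω
X_C = 1/(ωC) = 17.60 Ω
Net reactance X = X_L − X_C = 10.80 Ω
Z = 18.00 + j10.80 Ω
|Z| = √(18.00² + 10.80²) = 20.99 Ω
∠Z = arctan(10.80/18.00) = 30.96°
I = V/|Z| = 4.516 A
P = VI cos φ = 94.8 × 4.516 × cos(30.96°) = 367.2 W

367.2 W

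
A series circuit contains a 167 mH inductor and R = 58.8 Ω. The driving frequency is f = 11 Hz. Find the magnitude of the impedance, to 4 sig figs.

59.92 Ω

ω = 2πf = 69.12 rad/s
X_L = ωL = 11.54 Ω
Z = 58.80 + j11.54 Ω
|Z| = √(58.80² + 11.54²) = 59.92 Ω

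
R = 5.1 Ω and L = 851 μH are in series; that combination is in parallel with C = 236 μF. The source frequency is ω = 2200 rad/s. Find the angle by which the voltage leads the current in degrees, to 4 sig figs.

-69.24°

X_L = ωL = 1.872 Ω
X_C = 1/(ωC) = 1.926 Ω
Branch 1 (R+jX_L): Z₁ = 5.100 + j1.872 Ω, |Z₁| = 5.433 Ω
Branch 2 (−jX_C): Z₂ = −j1.926 Ω
Parallel: Z = Z₁Z₂/(Z₁+Z₂), |Z| = 2.052 Ω, ∠Z = -69.24°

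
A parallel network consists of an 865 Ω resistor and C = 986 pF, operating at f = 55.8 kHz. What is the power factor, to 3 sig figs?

0.958

ω = 2πf = 350600 rad/s
X_C = 1/(ωC) = 2890 Ω
Parallel: admittances add. Y = 1/R + jωC
Y = (0.00116 + j0.000346) S
|Y| = 0.00121 S → |Z| = 1/|Y| = 829 Ω, ∠Z = −∠Y = -16.6°
cos φ = cos(-16.6°) = 0.958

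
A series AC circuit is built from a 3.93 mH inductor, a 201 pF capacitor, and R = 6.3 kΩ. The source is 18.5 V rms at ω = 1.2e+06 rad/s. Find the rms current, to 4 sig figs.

2.925 mA

X_L = ωL = 4716 Ω
X_C = 1/(ωC) = 4146 Ω
Net reactance X = X_L − X_C = 570.1 Ω
Z = 6300 + j570.1 Ω
|Z| = √(6300² + 570.1²) = 6326 Ω
I = V/|Z| = 18.5/6326 = 2.925 mA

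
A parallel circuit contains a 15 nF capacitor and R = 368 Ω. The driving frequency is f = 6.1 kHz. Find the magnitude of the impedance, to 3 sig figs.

ω = 2πf = 38330 rad/s
X_C = 1/(ωC) = 1740 Ω
Parallel: admittances add. Y = 1/R + jωC
Y = (0.00272 + j0.000575) S
|Y| = 0.00278 S → |Z| = 1/|Y| = 360 Ω, ∠Z = −∠Y = -11.9°

360 Ω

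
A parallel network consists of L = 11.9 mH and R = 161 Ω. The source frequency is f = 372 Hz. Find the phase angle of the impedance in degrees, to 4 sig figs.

ω = 2πf = 2337 rad/s
X_L = ωL = 27.81 Ω
Parallel: admittances add. Y = 1/R + 1/(jωL)
Y = (0.006211 − j0.03595) S
|Y| = 0.03649 S → |Z| = 1/|Y| = 27.41 Ω, ∠Z = −∠Y = 80.20°

80.20°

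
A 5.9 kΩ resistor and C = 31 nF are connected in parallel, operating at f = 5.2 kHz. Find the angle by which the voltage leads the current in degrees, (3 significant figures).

ω = 2πf = 32670 rad/s
X_C = 1/(ωC) = 987 Ω
Parallel: admittances add. Y = 1/R + jωC
Y = (0.000169 + j0.00101) S
|Y| = 0.00103 S → |Z| = 1/|Y| = 974 Ω, ∠Z = −∠Y = -80.5°

-80.5°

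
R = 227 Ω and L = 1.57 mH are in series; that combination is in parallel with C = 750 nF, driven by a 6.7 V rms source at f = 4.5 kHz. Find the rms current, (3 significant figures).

139 mA

ω = 2πf = 28270 rad/s
X_L = ωL = 44.4 Ω
X_C = 1/(ωC) = 47.2 Ω
Branch 1 (R+jX_L): Z₁ = 227 + j44.4 Ω, |Z₁| = 231 Ω
Branch 2 (−jX_C): Z₂ = −j47.2 Ω
Parallel: Z = Z₁Z₂/(Z₁+Z₂), |Z| = 48.0 Ω, ∠Z = -78.2°
I = V/|Z| = 6.7/48.0 = 139 mA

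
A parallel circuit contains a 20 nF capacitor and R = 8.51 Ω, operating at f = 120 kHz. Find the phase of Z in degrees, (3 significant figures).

ω = 2πf = 754000 rad/s
X_C = 1/(ωC) = 66.3 Ω
Parallel: admittances add. Y = 1/R + jωC
Y = (0.118 + j0.0151) S
|Y| = 0.118 S → |Z| = 1/|Y| = 8.44 Ω, ∠Z = −∠Y = -7.31°

-7.31°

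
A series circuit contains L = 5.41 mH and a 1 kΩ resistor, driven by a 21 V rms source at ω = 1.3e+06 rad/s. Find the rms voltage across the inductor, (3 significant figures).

X_L = ωL = 7030 Ω
Z = 1000 + j7030 Ω
|Z| = √(1000² + 7030²) = 7100 Ω
I = V/|Z| = 2.96 mA
V_L = I·|Z_L| = 0.00296 × 7030 = 20.8 V

20.8 V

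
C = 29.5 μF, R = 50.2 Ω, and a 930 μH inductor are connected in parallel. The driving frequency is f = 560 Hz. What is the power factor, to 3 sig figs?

ω = 2πf = 3519 rad/s
X_L = ωL = 3.27 Ω
X_C = 1/(ωC) = 9.63 Ω
Parallel: admittances add. Y = 1/R + 1/(jωL) + jωC
Y = (0.0199 − j0.202) S
|Y| = 0.203 S → |Z| = 1/|Y| = 4.93 Ω, ∠Z = −∠Y = 84.4°
cos φ = cos(84.4°) = 0.0982

0.0982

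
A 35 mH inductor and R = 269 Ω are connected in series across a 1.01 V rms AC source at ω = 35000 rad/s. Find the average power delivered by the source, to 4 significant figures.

X_L = ωL = 1225 Ω
Z = 269.0 + j1225 Ω
|Z| = √(269.0² + 1225²) = 1254 Ω
∠Z = arctan(1225/269.0) = 77.61°
I = V/|Z| = 805.3 μA
P = VI cos φ = 1.01 × 0.0008053 × cos(77.61°) = 174.4 μW

174.4 μW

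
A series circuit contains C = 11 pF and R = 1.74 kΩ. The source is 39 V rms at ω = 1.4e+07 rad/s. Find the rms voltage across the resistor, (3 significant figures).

X_C = 1/(ωC) = 6490 Ω
Z = 1740 − j6490 Ω
|Z| = √(1740² + 6490²) = 6720 Ω
I = V/|Z| = 5.80 mA
V_R = I·|Z_R| = 0.00580 × 1740 = 10.1 V

10.1 V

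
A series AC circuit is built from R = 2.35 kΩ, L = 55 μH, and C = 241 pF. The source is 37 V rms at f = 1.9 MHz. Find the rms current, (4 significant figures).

ω = 2πf = 1.194e+07 rad/s
X_L = ωL = 656.6 Ω
X_C = 1/(ωC) = 347.6 Ω
Net reactance X = X_L − X_C = 309.0 Ω
Z = 2350 + j309.0 Ω
|Z| = √(2350² + 309.0²) = 2370 Ω
I = V/|Z| = 37/2370 = 15.61 mA

15.61 mA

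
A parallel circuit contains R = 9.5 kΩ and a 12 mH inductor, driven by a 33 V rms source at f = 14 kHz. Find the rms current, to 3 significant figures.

ω = 2πf = 87960 rad/s
X_L = ωL = 1060 Ω
Parallel: admittances add. Y = 1/R + 1/(jωL)
Y = (0.000105 − j0.000947) S
|Y| = 0.000953 S → |Z| = 1/|Y| = 1050 Ω, ∠Z = −∠Y = 83.7°
I = V/|Z| = 33/1050 = 31.5 mA

31.5 mA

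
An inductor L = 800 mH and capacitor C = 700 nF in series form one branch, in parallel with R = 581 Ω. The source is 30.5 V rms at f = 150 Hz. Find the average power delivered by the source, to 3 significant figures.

1.60 W

ω = 2πf = 942.5 rad/s
X_L = ωL = 754 Ω
X_C = 1/(ωC) = 1520 Ω
Branch 1: Z₁ = R = 581 Ω
Branch 2 (series LC): Z₂ = j(X_L − X_C) = −j762 Ω
Parallel: Z = Z₁Z₂/(Z₁+Z₂), |Z| = 462 Ω, ∠Z = -37.3°
I = V/|Z| = 66.0 mA
P = VI cos φ = 30.5 × 0.0660 × cos(-37.3°) = 1.60 W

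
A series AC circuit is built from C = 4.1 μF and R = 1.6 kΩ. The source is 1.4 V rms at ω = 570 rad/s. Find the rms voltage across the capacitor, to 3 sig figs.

0.362 V

X_C = 1/(ωC) = 428 Ω
Z = 1600 − j428 Ω
|Z| = √(1600² + 428²) = 1660 Ω
I = V/|Z| = 845 μA
V_C = I·|Z_C| = 0.000845 × 428 = 0.362 V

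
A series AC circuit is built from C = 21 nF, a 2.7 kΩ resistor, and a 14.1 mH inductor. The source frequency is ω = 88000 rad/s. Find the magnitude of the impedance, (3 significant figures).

X_L = ωL = 1240 Ω
X_C = 1/(ωC) = 541 Ω
Net reactance X = X_L − X_C = 700 Ω
Z = 2700 + j700 Ω
|Z| = √(2700² + 700²) = 2790 Ω

2790 Ω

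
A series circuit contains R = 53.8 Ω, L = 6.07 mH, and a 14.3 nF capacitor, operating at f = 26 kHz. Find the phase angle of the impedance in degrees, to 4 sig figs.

84.55°

ω = 2πf = 163400 rad/s
X_L = ωL = 991.6 Ω
X_C = 1/(ωC) = 428.1 Ω
Net reactance X = X_L − X_C = 563.5 Ω
Z = 53.80 + j563.5 Ω
|Z| = √(53.80² + 563.5²) = 566.1 Ω
∠Z = arctan(563.5/53.80) = 84.55°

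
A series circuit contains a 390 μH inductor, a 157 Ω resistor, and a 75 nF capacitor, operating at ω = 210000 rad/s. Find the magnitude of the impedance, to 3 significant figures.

158 Ω

X_L = ωL = 81.9 Ω
X_C = 1/(ωC) = 63.5 Ω
Net reactance X = X_L − X_C = 18.4 Ω
Z = 157 + j18.4 Ω
|Z| = √(157² + 18.4²) = 158 Ω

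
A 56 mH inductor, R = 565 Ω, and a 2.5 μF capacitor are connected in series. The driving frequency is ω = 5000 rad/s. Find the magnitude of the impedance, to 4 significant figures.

599.4 Ω

X_L = ωL = 280.0 Ω
X_C = 1/(ωC) = 80.00 Ω
Net reactance X = X_L − X_C = 200.0 Ω
Z = 565.0 + j200.0 Ω
|Z| = √(565.0² + 200.0²) = 599.4 Ω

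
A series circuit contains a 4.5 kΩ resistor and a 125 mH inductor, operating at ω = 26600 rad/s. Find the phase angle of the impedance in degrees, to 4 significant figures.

X_L = ωL = 3325 Ω
Z = 4500 + j3325 Ω
|Z| = √(4500² + 3325²) = 5595 Ω
∠Z = arctan(3325/4500) = 36.46°

36.46°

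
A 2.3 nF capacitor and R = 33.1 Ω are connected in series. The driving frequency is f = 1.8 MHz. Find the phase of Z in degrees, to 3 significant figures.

ω = 2πf = 1.131e+07 rad/s
X_C = 1/(ωC) = 38.4 Ω
Z = 33.1 − j38.4 Ω
|Z| = √(33.1² + 38.4²) = 50.7 Ω
∠Z = arctan(-38.4/33.1) = -49.3°

-49.3°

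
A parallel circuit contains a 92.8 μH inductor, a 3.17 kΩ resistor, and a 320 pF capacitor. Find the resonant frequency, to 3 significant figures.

ω₀ = 1/√(LC) = 1/√(9.28e-05 × 3.2e-10) = 5.803e+06 rad/s
f₀ = ω₀/(2π) = 924 kHz

924 kHz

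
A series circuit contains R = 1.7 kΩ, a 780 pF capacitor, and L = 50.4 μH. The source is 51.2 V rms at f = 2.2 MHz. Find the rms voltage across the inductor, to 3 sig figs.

19.8 V

ω = 2πf = 1.382e+07 rad/s
X_L = ωL = 697 Ω
X_C = 1/(ωC) = 92.7 Ω
Net reactance X = X_L − X_C = 604 Ω
Z = 1700 + j604 Ω
|Z| = √(1700² + 604²) = 1800 Ω
I = V/|Z| = 28.4 mA
V_L = I·|Z_L| = 0.0284 × 697 = 19.8 V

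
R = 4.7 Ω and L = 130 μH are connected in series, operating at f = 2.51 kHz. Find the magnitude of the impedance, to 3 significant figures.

5.13 Ω

ω = 2πf = 15770 rad/s
X_L = ωL = 2.05 Ω
Z = 4.70 + j2.05 Ω
|Z| = √(4.70² + 2.05²) = 5.13 Ω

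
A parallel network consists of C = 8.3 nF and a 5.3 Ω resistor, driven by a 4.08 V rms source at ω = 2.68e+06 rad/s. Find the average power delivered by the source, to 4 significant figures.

3.141 W

X_C = 1/(ωC) = 44.96 Ω
Parallel: admittances add. Y = 1/R + jωC
Y = (0.1887 + j0.02224) S
|Y| = 0.1900 S → |Z| = 1/|Y| = 5.264 Ω, ∠Z = −∠Y = -6.724°
I = V/|Z| = 775.1 mA
P = VI cos φ = 4.08 × 0.7751 × cos(-6.724°) = 3.141 W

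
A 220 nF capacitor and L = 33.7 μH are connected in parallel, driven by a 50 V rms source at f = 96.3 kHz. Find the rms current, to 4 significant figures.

4.204 A

ω = 2πf = 605100 rad/s
X_L = ωL = 20.39 Ω
X_C = 1/(ωC) = 7.512 Ω
Parallel: admittances add. Y = 1/(jωL) + jωC
Y = (0 + j0.08407) S
|Y| = 0.08407 S → |Z| = 1/|Y| = 11.89 Ω, ∠Z = −∠Y = -90.00°
I = V/|Z| = 50/11.89 = 4.204 A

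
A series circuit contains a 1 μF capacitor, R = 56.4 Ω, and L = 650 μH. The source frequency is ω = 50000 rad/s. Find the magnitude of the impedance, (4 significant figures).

X_L = ωL = 32.50 Ω
X_C = 1/(ωC) = 20.00 Ω
Net reactance X = X_L − X_C = 12.50 Ω
Z = 56.40 + j12.50 Ω
|Z| = √(56.40² + 12.50²) = 57.77 Ω

57.77 Ω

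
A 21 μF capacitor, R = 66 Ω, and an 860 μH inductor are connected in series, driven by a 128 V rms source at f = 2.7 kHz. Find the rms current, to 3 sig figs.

ω = 2πf = 16960 rad/s
X_L = ωL = 14.6 Ω
X_C = 1/(ωC) = 2.81 Ω
Net reactance X = X_L − X_C = 11.8 Ω
Z = 66.0 + j11.8 Ω
|Z| = √(66.0² + 11.8²) = 67.0 Ω
I = V/|Z| = 128/67.0 = 1.91 A

1.91 A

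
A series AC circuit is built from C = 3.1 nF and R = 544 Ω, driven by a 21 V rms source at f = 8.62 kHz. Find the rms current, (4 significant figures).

3.511 mA

ω = 2πf = 54160 rad/s
X_C = 1/(ωC) = 5956 Ω
Z = 544.0 − j5956 Ω
|Z| = √(544.0² + 5956²) = 5981 Ω
I = V/|Z| = 21/5981 = 3.511 mA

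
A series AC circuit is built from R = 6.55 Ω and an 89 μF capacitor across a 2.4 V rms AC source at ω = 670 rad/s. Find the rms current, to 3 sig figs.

X_C = 1/(ωC) = 16.8 Ω
Z = 6.55 − j16.8 Ω
|Z| = √(6.55² + 16.8²) = 18.0 Ω
I = V/|Z| = 2.4/18.0 = 133 mA

133 mA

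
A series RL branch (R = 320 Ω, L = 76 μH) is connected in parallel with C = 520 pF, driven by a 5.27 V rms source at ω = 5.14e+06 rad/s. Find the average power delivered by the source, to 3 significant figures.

X_L = ωL = 391 Ω
X_C = 1/(ωC) = 374 Ω
Branch 1 (R+jX_L): Z₁ = 320 + j391 Ω, |Z₁| = 505 Ω
Branch 2 (−jX_C): Z₂ = −j374 Ω
Parallel: Z = Z₁Z₂/(Z₁+Z₂), |Z| = 590 Ω, ∠Z = -42.3°
I = V/|Z| = 8.94 mA
P = VI cos φ = 5.27 × 0.00894 × cos(-42.3°) = 34.9 mW

34.9 mW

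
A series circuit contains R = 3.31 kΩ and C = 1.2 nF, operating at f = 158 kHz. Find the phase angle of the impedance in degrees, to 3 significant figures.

-14.2°

ω = 2πf = 992700 rad/s
X_C = 1/(ωC) = 839 Ω
Z = 3310 − j839 Ω
|Z| = √(3310² + 839²) = 3410 Ω
∠Z = arctan(-839/3310) = -14.2°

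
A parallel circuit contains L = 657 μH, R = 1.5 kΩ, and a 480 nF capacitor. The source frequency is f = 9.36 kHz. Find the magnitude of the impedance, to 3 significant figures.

410 Ω

ω = 2πf = 58810 rad/s
X_L = ωL = 38.6 Ω
X_C = 1/(ωC) = 35.4 Ω
Parallel: admittances add. Y = 1/R + 1/(jωL) + jωC
Y = (0.000667 + j0.00235) S
|Y| = 0.00244 S → |Z| = 1/|Y| = 410 Ω, ∠Z = −∠Y = -74.2°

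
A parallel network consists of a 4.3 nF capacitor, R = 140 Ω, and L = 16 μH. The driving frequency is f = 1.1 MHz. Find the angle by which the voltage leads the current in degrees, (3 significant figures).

ω = 2πf = 6.912e+06 rad/s
X_L = ωL = 111 Ω
X_C = 1/(ωC) = 33.6 Ω
Parallel: admittances add. Y = 1/R + 1/(jωL) + jωC
Y = (0.00714 + j0.0207) S
|Y| = 0.0219 S → |Z| = 1/|Y| = 45.7 Ω, ∠Z = −∠Y = -70.9°

-70.9°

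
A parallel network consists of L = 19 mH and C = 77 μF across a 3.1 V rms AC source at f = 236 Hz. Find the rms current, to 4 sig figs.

ω = 2πf = 1483 rad/s
X_L = ωL = 28.17 Ω
X_C = 1/(ωC) = 8.758 Ω
Parallel: admittances add. Y = 1/(jωL) + jωC
Y = (0 + j0.07868) S
|Y| = 0.07868 S → |Z| = 1/|Y| = 12.71 Ω, ∠Z = −∠Y = -90.00°
I = V/|Z| = 3.1/12.71 = 243.9 mA

243.9 mA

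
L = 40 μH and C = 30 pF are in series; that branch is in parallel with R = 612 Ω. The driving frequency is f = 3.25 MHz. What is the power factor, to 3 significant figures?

0.800

ω = 2πf = 2.042e+07 rad/s
X_L = ωL = 817 Ω
X_C = 1/(ωC) = 1630 Ω
Branch 1: Z₁ = R = 612 Ω
Branch 2 (series LC): Z₂ = j(X_L − X_C) = −j816 Ω
Parallel: Z = Z₁Z₂/(Z₁+Z₂), |Z| = 490 Ω, ∠Z = -36.9°
cos φ = cos(-36.9°) = 0.800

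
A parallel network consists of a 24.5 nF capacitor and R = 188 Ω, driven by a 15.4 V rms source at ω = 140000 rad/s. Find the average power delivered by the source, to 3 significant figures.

1.26 W

X_C = 1/(ωC) = 292 Ω
Parallel: admittances add. Y = 1/R + jωC
Y = (0.00532 + j0.00343) S
|Y| = 0.00633 S → |Z| = 1/|Y| = 158 Ω, ∠Z = −∠Y = -32.8°
I = V/|Z| = 97.5 mA
P = VI cos φ = 15.4 × 0.0975 × cos(-32.8°) = 1.26 W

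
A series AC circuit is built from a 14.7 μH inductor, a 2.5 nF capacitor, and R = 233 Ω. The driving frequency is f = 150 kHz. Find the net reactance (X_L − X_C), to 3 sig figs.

ω = 2πf = 942500 rad/s
X_L = ωL = 13.9 Ω
X_C = 1/(ωC) = 424 Ω
X = 13.9 − 424 = -411 Ω

-411 Ω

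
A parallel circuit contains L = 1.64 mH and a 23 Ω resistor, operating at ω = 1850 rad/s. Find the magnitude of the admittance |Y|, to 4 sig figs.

332.5 mS

X_L = ωL = 3.034 Ω
Parallel: admittances add. Y = 1/R + 1/(jωL)
Y = (0.04348 − j0.3296) S
|Y| = 0.3325 S → |Z| = 1/|Y| = 3.008 Ω, ∠Z = −∠Y = 82.49°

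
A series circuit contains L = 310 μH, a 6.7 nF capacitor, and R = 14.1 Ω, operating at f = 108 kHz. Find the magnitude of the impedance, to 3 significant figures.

17.1 Ω

ω = 2πf = 678600 rad/s
X_L = ωL = 210 Ω
X_C = 1/(ωC) = 220 Ω
Net reactance X = X_L − X_C = -9.59 Ω
Z = 14.1 − j9.59 Ω
|Z| = √(14.1² + 9.59²) = 17.1 Ω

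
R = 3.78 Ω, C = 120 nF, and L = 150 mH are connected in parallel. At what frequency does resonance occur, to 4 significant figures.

ω₀ = 1/√(LC) = 1/√(0.15 × 1.2e-07) = 7454 rad/s
f₀ = ω₀/(2π) = 1.186 kHz

1.186 kHz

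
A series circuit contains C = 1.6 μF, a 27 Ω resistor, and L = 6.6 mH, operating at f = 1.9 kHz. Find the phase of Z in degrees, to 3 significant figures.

ω = 2πf = 11940 rad/s
X_L = ωL = 78.8 Ω
X_C = 1/(ωC) = 52.4 Ω
Net reactance X = X_L − X_C = 26.4 Ω
Z = 27.0 + j26.4 Ω
|Z| = √(27.0² + 26.4²) = 37.8 Ω
∠Z = arctan(26.4/27.0) = 44.4°

44.4°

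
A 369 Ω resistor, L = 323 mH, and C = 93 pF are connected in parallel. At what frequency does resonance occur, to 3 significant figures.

ω₀ = 1/√(LC) = 1/√(0.323 × 9.3e-11) = 182500 rad/s
f₀ = ω₀/(2π) = 29.0 kHz

29.0 kHz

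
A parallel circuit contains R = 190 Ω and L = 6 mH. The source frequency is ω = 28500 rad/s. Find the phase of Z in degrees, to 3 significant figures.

48.0°

X_L = ωL = 171 Ω
Parallel: admittances add. Y = 1/R + 1/(jωL)
Y = (0.00526 − j0.00585) S
|Y| = 0.00787 S → |Z| = 1/|Y| = 127 Ω, ∠Z = −∠Y = 48.0°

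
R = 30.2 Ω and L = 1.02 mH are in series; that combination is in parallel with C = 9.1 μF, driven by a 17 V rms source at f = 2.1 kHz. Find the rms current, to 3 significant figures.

1.89 A

ω = 2πf = 13190 rad/s
X_L = ωL = 13.5 Ω
X_C = 1/(ωC) = 8.33 Ω
Branch 1 (R+jX_L): Z₁ = 30.2 + j13.5 Ω, |Z₁| = 33.1 Ω
Branch 2 (−jX_C): Z₂ = −j8.33 Ω
Parallel: Z = Z₁Z₂/(Z₁+Z₂), |Z| = 8.99 Ω, ∠Z = -75.6°
I = V/|Z| = 17/8.99 = 1.89 A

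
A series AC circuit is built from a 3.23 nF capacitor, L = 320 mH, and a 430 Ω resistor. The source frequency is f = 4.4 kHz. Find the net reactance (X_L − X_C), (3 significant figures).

-2350 Ω

ω = 2πf = 27650 rad/s
X_L = ωL = 8850 Ω
X_C = 1/(ωC) = 11200 Ω
X = 8850 − 11200 = -2350 Ω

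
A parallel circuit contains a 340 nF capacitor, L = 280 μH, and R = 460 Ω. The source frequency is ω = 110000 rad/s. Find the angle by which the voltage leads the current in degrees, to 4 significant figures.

-66.22°

X_L = ωL = 30.80 Ω
X_C = 1/(ωC) = 26.74 Ω
Parallel: admittances add. Y = 1/R + 1/(jωL) + jωC
Y = (0.002174 + j0.004932) S
|Y| = 0.005390 S → |Z| = 1/|Y| = 185.5 Ω, ∠Z = −∠Y = -66.22°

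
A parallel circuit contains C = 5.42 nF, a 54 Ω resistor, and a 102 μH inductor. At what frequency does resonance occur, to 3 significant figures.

ω₀ = 1/√(LC) = 1/√(0.000102 × 5.42e-09) = 1.345e+06 rad/s
f₀ = ω₀/(2π) = 214 kHz

214 kHz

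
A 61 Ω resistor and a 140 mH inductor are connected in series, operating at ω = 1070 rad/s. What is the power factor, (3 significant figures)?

X_L = ωL = 150 Ω
Z = 61.0 + j150 Ω
|Z| = √(61.0² + 150²) = 162 Ω
∠Z = arctan(150/61.0) = 67.8°
cos φ = cos(67.8°) = 0.377

0.377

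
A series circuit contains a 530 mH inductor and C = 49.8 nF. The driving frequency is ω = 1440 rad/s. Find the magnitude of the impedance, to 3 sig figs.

X_L = ωL = 763 Ω
X_C = 1/(ωC) = 13900 Ω
Net reactance X = X_L − X_C = -13200 Ω
Z = − j13200 Ω
|Z| = √(0² + 13200²) = 13200 Ω

13200 Ω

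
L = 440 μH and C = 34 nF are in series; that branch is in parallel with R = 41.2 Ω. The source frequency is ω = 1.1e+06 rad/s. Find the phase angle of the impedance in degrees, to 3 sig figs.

5.15°

X_L = ωL = 484 Ω
X_C = 1/(ωC) = 26.7 Ω
Branch 1: Z₁ = R = 41.2 Ω
Branch 2 (series LC): Z₂ = j(X_L − X_C) = j457 Ω
Parallel: Z = Z₁Z₂/(Z₁+Z₂), |Z| = 41.0 Ω, ∠Z = 5.15°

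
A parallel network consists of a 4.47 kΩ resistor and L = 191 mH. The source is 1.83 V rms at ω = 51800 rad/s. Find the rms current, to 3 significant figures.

X_L = ωL = 9890 Ω
Parallel: admittances add. Y = 1/R + 1/(jωL)
Y = (0.000224 − j0.000101) S
|Y| = 0.000245 S → |Z| = 1/|Y| = 4070 Ω, ∠Z = −∠Y = 24.3°
I = V/|Z| = 1.83/4070 = 449 μA

449 μA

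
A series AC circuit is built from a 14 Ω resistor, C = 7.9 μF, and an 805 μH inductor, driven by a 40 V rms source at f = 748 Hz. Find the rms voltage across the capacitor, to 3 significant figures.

39.8 V

ω = 2πf = 4700 rad/s
X_L = ωL = 3.78 Ω
X_C = 1/(ωC) = 26.9 Ω
Net reactance X = X_L − X_C = -23.2 Ω
Z = 14.0 − j23.2 Ω
|Z| = √(14.0² + 23.2²) = 27.1 Ω
I = V/|Z| = 1.48 A
V_C = I·|Z_C| = 1.48 × 26.9 = 39.8 V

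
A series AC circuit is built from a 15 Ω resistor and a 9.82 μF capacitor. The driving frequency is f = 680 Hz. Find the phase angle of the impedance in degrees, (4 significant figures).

-57.82°

ω = 2πf = 4273 rad/s
X_C = 1/(ωC) = 23.83 Ω
Z = 15.00 − j23.83 Ω
|Z| = √(15.00² + 23.83²) = 28.16 Ω
∠Z = arctan(-23.83/15.00) = -57.82°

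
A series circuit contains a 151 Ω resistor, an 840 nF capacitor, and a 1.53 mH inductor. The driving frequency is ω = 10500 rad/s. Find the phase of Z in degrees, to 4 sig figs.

-32.80°

X_L = ωL = 16.06 Ω
X_C = 1/(ωC) = 113.4 Ω
Net reactance X = X_L − X_C = -97.31 Ω
Z = 151.0 − j97.31 Ω
|Z| = √(151.0² + 97.31²) = 179.6 Ω
∠Z = arctan(-97.31/151.0) = -32.80°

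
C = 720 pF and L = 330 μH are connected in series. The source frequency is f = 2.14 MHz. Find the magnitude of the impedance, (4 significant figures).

ω = 2πf = 1.345e+07 rad/s
X_L = ωL = 4437 Ω
X_C = 1/(ωC) = 103.3 Ω
Net reactance X = X_L − X_C = 4334 Ω
Z = j4334 Ω
|Z| = √(0² + 4334²) = 4334 Ω

4334 Ω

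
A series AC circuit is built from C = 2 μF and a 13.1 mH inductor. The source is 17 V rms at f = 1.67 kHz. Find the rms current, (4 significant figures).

ω = 2πf = 10490 rad/s
X_L = ωL = 137.5 Ω
X_C = 1/(ωC) = 47.65 Ω
Net reactance X = X_L − X_C = 89.81 Ω
Z = j89.81 Ω
|Z| = √(0² + 89.81²) = 89.81 Ω
I = V/|Z| = 17/89.81 = 189.3 mA

189.3 mA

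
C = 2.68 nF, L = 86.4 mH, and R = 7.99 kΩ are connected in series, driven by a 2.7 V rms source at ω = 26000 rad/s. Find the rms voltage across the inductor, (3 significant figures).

X_L = ωL = 2250 Ω
X_C = 1/(ωC) = 14400 Ω
Net reactance X = X_L − X_C = -12100 Ω
Z = 7990 − j12100 Ω
|Z| = √(7990² + 12100²) = 14500 Ω
I = V/|Z| = 186 μA
V_L = I·|Z_L| = 0.000186 × 2250 = 0.418 V

0.418 V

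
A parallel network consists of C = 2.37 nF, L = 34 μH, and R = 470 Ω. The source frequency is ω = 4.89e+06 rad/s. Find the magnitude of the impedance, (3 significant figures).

168 Ω

X_L = ωL = 166 Ω
X_C = 1/(ωC) = 86.3 Ω
Parallel: admittances add. Y = 1/R + 1/(jωL) + jωC
Y = (0.00213 + j0.00557) S
|Y| = 0.00597 S → |Z| = 1/|Y| = 168 Ω, ∠Z = −∠Y = -69.1°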